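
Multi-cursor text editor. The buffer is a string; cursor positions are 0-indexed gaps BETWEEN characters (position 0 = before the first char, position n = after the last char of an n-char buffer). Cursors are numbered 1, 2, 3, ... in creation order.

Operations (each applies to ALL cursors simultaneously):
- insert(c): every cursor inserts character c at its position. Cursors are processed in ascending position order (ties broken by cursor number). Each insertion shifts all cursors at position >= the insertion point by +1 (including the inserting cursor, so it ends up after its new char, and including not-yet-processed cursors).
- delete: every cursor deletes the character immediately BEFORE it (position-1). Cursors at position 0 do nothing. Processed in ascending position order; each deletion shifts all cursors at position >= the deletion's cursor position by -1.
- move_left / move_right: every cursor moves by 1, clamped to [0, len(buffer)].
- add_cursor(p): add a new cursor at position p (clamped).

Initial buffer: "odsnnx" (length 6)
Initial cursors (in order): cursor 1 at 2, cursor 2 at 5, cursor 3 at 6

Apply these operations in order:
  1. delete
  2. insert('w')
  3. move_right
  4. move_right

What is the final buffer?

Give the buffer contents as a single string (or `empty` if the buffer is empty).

After op 1 (delete): buffer="osn" (len 3), cursors c1@1 c2@3 c3@3, authorship ...
After op 2 (insert('w')): buffer="owsnww" (len 6), cursors c1@2 c2@6 c3@6, authorship .1..23
After op 3 (move_right): buffer="owsnww" (len 6), cursors c1@3 c2@6 c3@6, authorship .1..23
After op 4 (move_right): buffer="owsnww" (len 6), cursors c1@4 c2@6 c3@6, authorship .1..23

Answer: owsnww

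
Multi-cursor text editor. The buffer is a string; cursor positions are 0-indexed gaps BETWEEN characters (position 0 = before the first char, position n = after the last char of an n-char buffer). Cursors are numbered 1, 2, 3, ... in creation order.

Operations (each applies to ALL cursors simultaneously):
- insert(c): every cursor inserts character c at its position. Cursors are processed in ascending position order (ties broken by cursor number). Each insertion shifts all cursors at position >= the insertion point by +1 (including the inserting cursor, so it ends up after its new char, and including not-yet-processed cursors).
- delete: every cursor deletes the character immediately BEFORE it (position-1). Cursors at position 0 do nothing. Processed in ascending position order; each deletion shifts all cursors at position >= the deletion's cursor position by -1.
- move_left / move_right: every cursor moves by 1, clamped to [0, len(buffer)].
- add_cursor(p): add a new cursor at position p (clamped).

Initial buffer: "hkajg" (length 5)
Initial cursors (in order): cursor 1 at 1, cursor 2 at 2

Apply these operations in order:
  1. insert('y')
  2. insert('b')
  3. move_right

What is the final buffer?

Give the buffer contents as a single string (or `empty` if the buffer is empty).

Answer: hybkybajg

Derivation:
After op 1 (insert('y')): buffer="hykyajg" (len 7), cursors c1@2 c2@4, authorship .1.2...
After op 2 (insert('b')): buffer="hybkybajg" (len 9), cursors c1@3 c2@6, authorship .11.22...
After op 3 (move_right): buffer="hybkybajg" (len 9), cursors c1@4 c2@7, authorship .11.22...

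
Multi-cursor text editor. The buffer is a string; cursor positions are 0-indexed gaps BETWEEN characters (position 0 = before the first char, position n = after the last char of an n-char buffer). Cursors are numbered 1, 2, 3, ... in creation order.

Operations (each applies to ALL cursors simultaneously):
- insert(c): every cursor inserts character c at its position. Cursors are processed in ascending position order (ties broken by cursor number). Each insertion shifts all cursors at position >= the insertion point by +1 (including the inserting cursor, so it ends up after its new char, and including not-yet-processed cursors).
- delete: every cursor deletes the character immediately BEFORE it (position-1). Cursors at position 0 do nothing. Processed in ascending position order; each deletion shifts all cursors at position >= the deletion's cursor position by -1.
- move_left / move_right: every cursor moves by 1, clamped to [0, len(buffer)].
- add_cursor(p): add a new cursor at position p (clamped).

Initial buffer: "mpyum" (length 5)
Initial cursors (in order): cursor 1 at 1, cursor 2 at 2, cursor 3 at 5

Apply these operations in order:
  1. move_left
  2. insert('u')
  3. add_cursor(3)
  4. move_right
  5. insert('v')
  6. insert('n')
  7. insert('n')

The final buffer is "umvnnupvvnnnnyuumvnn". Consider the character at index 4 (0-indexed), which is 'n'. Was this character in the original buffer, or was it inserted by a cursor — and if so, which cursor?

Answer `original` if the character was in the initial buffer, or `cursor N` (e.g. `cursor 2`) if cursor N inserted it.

Answer: cursor 1

Derivation:
After op 1 (move_left): buffer="mpyum" (len 5), cursors c1@0 c2@1 c3@4, authorship .....
After op 2 (insert('u')): buffer="umupyuum" (len 8), cursors c1@1 c2@3 c3@7, authorship 1.2...3.
After op 3 (add_cursor(3)): buffer="umupyuum" (len 8), cursors c1@1 c2@3 c4@3 c3@7, authorship 1.2...3.
After op 4 (move_right): buffer="umupyuum" (len 8), cursors c1@2 c2@4 c4@4 c3@8, authorship 1.2...3.
After op 5 (insert('v')): buffer="umvupvvyuumv" (len 12), cursors c1@3 c2@7 c4@7 c3@12, authorship 1.12.24..3.3
After op 6 (insert('n')): buffer="umvnupvvnnyuumvn" (len 16), cursors c1@4 c2@10 c4@10 c3@16, authorship 1.112.2424..3.33
After op 7 (insert('n')): buffer="umvnnupvvnnnnyuumvnn" (len 20), cursors c1@5 c2@13 c4@13 c3@20, authorship 1.1112.242424..3.333
Authorship (.=original, N=cursor N): 1 . 1 1 1 2 . 2 4 2 4 2 4 . . 3 . 3 3 3
Index 4: author = 1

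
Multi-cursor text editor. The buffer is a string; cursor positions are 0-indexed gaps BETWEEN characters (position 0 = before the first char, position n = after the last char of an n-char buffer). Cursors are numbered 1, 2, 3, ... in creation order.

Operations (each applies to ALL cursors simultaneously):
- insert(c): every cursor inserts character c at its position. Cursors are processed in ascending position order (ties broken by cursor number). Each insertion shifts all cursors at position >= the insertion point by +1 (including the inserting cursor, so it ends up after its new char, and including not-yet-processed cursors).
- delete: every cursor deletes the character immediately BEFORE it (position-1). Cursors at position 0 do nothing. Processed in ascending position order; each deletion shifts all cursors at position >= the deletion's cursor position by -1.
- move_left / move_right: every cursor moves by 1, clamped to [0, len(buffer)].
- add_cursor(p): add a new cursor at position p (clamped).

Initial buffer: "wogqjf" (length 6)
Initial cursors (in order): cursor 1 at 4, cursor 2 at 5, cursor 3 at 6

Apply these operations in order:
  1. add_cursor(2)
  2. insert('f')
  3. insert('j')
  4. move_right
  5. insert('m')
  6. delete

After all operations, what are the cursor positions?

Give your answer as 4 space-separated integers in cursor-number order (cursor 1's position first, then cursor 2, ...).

Answer: 9 12 14 5

Derivation:
After op 1 (add_cursor(2)): buffer="wogqjf" (len 6), cursors c4@2 c1@4 c2@5 c3@6, authorship ......
After op 2 (insert('f')): buffer="wofgqfjfff" (len 10), cursors c4@3 c1@6 c2@8 c3@10, authorship ..4..1.2.3
After op 3 (insert('j')): buffer="wofjgqfjjfjffj" (len 14), cursors c4@4 c1@8 c2@11 c3@14, authorship ..44..11.22.33
After op 4 (move_right): buffer="wofjgqfjjfjffj" (len 14), cursors c4@5 c1@9 c2@12 c3@14, authorship ..44..11.22.33
After op 5 (insert('m')): buffer="wofjgmqfjjmfjfmfjm" (len 18), cursors c4@6 c1@11 c2@15 c3@18, authorship ..44.4.11.122.2333
After op 6 (delete): buffer="wofjgqfjjfjffj" (len 14), cursors c4@5 c1@9 c2@12 c3@14, authorship ..44..11.22.33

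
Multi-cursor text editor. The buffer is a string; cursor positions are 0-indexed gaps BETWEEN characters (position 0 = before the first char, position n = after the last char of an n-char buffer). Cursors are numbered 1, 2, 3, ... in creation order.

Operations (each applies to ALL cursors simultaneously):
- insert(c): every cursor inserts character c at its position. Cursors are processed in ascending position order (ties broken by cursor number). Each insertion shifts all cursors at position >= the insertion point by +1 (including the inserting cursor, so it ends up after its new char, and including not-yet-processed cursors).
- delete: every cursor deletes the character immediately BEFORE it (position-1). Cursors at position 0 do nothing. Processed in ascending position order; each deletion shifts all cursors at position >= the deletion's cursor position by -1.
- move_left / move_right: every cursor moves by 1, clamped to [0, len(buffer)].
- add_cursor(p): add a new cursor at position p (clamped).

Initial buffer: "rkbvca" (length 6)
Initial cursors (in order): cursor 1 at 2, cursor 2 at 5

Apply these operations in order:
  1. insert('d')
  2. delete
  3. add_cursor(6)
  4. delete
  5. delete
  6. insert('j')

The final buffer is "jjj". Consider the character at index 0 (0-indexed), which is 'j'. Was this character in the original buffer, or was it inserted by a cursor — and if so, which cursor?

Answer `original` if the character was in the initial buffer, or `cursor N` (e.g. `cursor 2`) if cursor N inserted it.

Answer: cursor 1

Derivation:
After op 1 (insert('d')): buffer="rkdbvcda" (len 8), cursors c1@3 c2@7, authorship ..1...2.
After op 2 (delete): buffer="rkbvca" (len 6), cursors c1@2 c2@5, authorship ......
After op 3 (add_cursor(6)): buffer="rkbvca" (len 6), cursors c1@2 c2@5 c3@6, authorship ......
After op 4 (delete): buffer="rbv" (len 3), cursors c1@1 c2@3 c3@3, authorship ...
After op 5 (delete): buffer="" (len 0), cursors c1@0 c2@0 c3@0, authorship 
After op 6 (insert('j')): buffer="jjj" (len 3), cursors c1@3 c2@3 c3@3, authorship 123
Authorship (.=original, N=cursor N): 1 2 3
Index 0: author = 1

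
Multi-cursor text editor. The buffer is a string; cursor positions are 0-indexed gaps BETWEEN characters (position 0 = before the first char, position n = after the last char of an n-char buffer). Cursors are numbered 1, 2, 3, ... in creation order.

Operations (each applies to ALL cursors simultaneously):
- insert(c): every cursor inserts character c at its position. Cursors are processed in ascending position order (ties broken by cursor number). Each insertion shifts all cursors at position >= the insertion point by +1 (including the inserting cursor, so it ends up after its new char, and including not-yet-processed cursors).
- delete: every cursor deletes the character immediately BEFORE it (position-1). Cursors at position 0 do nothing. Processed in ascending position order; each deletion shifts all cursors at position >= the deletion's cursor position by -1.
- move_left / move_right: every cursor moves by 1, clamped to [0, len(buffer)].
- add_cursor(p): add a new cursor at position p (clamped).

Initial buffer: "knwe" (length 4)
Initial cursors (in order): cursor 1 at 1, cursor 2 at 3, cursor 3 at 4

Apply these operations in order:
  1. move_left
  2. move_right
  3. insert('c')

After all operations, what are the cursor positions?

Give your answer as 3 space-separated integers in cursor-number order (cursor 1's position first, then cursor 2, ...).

Answer: 2 5 7

Derivation:
After op 1 (move_left): buffer="knwe" (len 4), cursors c1@0 c2@2 c3@3, authorship ....
After op 2 (move_right): buffer="knwe" (len 4), cursors c1@1 c2@3 c3@4, authorship ....
After op 3 (insert('c')): buffer="kcnwcec" (len 7), cursors c1@2 c2@5 c3@7, authorship .1..2.3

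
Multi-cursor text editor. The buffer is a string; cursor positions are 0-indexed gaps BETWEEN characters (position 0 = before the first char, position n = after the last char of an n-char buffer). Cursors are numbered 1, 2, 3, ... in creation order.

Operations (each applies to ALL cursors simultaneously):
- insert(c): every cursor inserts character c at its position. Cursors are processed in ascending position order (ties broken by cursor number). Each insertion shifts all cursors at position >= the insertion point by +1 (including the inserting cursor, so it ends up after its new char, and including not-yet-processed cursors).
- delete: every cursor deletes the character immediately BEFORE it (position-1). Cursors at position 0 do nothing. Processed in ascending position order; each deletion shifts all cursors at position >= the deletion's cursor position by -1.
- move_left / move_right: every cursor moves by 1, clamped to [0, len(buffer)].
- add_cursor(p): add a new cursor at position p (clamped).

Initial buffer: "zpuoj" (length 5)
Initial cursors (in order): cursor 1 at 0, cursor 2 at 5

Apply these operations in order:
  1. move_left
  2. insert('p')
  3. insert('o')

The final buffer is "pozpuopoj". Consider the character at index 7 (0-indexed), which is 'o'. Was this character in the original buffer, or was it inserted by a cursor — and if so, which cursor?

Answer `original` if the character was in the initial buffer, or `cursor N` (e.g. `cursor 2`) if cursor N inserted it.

Answer: cursor 2

Derivation:
After op 1 (move_left): buffer="zpuoj" (len 5), cursors c1@0 c2@4, authorship .....
After op 2 (insert('p')): buffer="pzpuopj" (len 7), cursors c1@1 c2@6, authorship 1....2.
After op 3 (insert('o')): buffer="pozpuopoj" (len 9), cursors c1@2 c2@8, authorship 11....22.
Authorship (.=original, N=cursor N): 1 1 . . . . 2 2 .
Index 7: author = 2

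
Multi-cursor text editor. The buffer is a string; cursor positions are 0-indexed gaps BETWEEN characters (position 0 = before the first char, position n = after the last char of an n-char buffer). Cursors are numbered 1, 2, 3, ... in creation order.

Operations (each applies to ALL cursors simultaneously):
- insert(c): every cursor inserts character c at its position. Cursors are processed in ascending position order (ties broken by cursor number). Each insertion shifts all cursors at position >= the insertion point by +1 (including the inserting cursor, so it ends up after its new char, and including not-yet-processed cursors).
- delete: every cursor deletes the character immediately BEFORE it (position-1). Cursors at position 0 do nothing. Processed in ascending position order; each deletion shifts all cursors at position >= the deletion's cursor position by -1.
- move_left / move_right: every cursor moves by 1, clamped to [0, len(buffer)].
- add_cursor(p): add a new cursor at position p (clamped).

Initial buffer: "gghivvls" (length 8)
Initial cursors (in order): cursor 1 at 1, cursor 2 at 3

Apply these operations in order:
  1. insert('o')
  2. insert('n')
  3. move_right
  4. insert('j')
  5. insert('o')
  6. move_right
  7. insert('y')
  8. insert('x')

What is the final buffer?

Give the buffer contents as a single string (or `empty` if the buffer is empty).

Answer: gongjohyxonijovyxvls

Derivation:
After op 1 (insert('o')): buffer="goghoivvls" (len 10), cursors c1@2 c2@5, authorship .1..2.....
After op 2 (insert('n')): buffer="gonghonivvls" (len 12), cursors c1@3 c2@7, authorship .11..22.....
After op 3 (move_right): buffer="gonghonivvls" (len 12), cursors c1@4 c2@8, authorship .11..22.....
After op 4 (insert('j')): buffer="gongjhonijvvls" (len 14), cursors c1@5 c2@10, authorship .11.1.22.2....
After op 5 (insert('o')): buffer="gongjohonijovvls" (len 16), cursors c1@6 c2@12, authorship .11.11.22.22....
After op 6 (move_right): buffer="gongjohonijovvls" (len 16), cursors c1@7 c2@13, authorship .11.11.22.22....
After op 7 (insert('y')): buffer="gongjohyonijovyvls" (len 18), cursors c1@8 c2@15, authorship .11.11.122.22.2...
After op 8 (insert('x')): buffer="gongjohyxonijovyxvls" (len 20), cursors c1@9 c2@17, authorship .11.11.1122.22.22...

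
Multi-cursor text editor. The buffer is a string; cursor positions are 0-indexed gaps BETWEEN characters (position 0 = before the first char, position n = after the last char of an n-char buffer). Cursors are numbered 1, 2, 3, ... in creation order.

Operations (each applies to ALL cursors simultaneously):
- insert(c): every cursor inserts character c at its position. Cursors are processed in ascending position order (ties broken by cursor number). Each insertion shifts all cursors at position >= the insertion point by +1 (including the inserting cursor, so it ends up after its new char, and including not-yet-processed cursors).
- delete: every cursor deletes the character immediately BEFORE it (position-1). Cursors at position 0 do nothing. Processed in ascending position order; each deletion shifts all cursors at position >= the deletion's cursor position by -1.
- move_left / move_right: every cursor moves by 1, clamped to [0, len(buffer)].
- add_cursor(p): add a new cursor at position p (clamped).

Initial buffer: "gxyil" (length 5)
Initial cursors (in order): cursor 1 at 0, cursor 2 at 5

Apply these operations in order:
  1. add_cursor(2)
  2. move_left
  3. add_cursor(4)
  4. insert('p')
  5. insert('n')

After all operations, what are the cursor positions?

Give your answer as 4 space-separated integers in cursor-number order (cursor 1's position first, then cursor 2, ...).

After op 1 (add_cursor(2)): buffer="gxyil" (len 5), cursors c1@0 c3@2 c2@5, authorship .....
After op 2 (move_left): buffer="gxyil" (len 5), cursors c1@0 c3@1 c2@4, authorship .....
After op 3 (add_cursor(4)): buffer="gxyil" (len 5), cursors c1@0 c3@1 c2@4 c4@4, authorship .....
After op 4 (insert('p')): buffer="pgpxyippl" (len 9), cursors c1@1 c3@3 c2@8 c4@8, authorship 1.3...24.
After op 5 (insert('n')): buffer="pngpnxyippnnl" (len 13), cursors c1@2 c3@5 c2@12 c4@12, authorship 11.33...2424.

Answer: 2 12 5 12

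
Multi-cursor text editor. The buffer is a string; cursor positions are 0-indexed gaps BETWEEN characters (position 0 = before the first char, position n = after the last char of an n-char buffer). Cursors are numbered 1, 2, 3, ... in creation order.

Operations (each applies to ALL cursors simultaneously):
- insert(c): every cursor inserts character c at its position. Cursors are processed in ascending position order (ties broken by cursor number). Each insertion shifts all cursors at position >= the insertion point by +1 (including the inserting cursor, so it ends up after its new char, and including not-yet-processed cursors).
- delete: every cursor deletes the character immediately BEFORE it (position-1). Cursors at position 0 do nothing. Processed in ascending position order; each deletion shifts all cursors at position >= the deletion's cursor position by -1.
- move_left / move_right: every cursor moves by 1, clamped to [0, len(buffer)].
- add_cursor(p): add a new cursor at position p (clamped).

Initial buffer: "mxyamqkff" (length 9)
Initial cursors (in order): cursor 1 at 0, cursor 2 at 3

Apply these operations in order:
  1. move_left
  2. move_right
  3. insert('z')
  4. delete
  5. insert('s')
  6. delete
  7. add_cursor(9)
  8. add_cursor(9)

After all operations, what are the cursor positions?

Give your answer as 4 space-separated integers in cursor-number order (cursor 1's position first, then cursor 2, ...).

Answer: 1 3 9 9

Derivation:
After op 1 (move_left): buffer="mxyamqkff" (len 9), cursors c1@0 c2@2, authorship .........
After op 2 (move_right): buffer="mxyamqkff" (len 9), cursors c1@1 c2@3, authorship .........
After op 3 (insert('z')): buffer="mzxyzamqkff" (len 11), cursors c1@2 c2@5, authorship .1..2......
After op 4 (delete): buffer="mxyamqkff" (len 9), cursors c1@1 c2@3, authorship .........
After op 5 (insert('s')): buffer="msxysamqkff" (len 11), cursors c1@2 c2@5, authorship .1..2......
After op 6 (delete): buffer="mxyamqkff" (len 9), cursors c1@1 c2@3, authorship .........
After op 7 (add_cursor(9)): buffer="mxyamqkff" (len 9), cursors c1@1 c2@3 c3@9, authorship .........
After op 8 (add_cursor(9)): buffer="mxyamqkff" (len 9), cursors c1@1 c2@3 c3@9 c4@9, authorship .........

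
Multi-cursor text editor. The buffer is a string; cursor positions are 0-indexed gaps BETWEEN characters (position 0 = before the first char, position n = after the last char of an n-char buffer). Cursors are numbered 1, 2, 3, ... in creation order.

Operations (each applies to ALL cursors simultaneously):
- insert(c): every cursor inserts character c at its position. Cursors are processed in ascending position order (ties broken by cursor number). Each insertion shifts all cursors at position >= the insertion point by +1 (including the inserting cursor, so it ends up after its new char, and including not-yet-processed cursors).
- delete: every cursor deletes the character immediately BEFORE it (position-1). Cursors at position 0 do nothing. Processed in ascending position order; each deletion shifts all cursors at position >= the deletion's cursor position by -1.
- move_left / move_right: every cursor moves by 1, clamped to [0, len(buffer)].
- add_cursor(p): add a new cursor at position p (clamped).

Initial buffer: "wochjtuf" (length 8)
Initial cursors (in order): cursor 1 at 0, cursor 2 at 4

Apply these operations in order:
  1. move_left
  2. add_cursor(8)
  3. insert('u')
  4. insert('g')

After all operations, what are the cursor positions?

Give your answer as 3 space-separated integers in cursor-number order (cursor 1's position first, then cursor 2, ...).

Answer: 2 7 14

Derivation:
After op 1 (move_left): buffer="wochjtuf" (len 8), cursors c1@0 c2@3, authorship ........
After op 2 (add_cursor(8)): buffer="wochjtuf" (len 8), cursors c1@0 c2@3 c3@8, authorship ........
After op 3 (insert('u')): buffer="uwocuhjtufu" (len 11), cursors c1@1 c2@5 c3@11, authorship 1...2.....3
After op 4 (insert('g')): buffer="ugwocughjtufug" (len 14), cursors c1@2 c2@7 c3@14, authorship 11...22.....33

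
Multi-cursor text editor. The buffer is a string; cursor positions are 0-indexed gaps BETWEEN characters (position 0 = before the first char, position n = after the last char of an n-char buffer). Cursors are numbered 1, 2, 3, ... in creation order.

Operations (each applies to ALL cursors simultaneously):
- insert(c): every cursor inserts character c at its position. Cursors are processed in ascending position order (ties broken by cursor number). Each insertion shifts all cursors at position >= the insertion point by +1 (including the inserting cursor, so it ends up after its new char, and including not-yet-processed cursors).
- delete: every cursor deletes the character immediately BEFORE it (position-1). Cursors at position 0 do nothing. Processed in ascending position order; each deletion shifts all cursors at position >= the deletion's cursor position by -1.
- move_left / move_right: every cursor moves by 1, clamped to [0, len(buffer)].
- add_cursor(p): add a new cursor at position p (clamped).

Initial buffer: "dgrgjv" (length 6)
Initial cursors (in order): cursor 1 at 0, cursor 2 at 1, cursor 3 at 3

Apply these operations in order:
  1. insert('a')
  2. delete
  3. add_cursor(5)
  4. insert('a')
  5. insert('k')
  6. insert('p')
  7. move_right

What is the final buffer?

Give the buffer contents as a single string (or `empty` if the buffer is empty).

Answer: akpdakpgrakpgjakpv

Derivation:
After op 1 (insert('a')): buffer="adagragjv" (len 9), cursors c1@1 c2@3 c3@6, authorship 1.2..3...
After op 2 (delete): buffer="dgrgjv" (len 6), cursors c1@0 c2@1 c3@3, authorship ......
After op 3 (add_cursor(5)): buffer="dgrgjv" (len 6), cursors c1@0 c2@1 c3@3 c4@5, authorship ......
After op 4 (insert('a')): buffer="adagragjav" (len 10), cursors c1@1 c2@3 c3@6 c4@9, authorship 1.2..3..4.
After op 5 (insert('k')): buffer="akdakgrakgjakv" (len 14), cursors c1@2 c2@5 c3@9 c4@13, authorship 11.22..33..44.
After op 6 (insert('p')): buffer="akpdakpgrakpgjakpv" (len 18), cursors c1@3 c2@7 c3@12 c4@17, authorship 111.222..333..444.
After op 7 (move_right): buffer="akpdakpgrakpgjakpv" (len 18), cursors c1@4 c2@8 c3@13 c4@18, authorship 111.222..333..444.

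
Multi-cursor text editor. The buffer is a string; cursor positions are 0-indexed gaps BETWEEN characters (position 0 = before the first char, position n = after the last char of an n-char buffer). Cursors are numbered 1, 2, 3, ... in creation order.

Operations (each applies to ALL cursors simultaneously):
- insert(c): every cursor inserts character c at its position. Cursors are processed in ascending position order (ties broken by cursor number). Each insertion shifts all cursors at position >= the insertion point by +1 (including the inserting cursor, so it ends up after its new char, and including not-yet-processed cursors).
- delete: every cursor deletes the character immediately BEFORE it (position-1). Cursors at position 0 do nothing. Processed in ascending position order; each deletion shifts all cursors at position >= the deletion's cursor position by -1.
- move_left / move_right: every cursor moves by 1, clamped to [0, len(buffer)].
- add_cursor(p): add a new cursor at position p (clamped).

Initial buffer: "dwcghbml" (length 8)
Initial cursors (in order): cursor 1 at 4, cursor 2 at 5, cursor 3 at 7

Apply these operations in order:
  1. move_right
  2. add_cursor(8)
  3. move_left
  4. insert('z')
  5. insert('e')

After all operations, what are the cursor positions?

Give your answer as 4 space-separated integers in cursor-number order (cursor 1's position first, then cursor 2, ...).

After op 1 (move_right): buffer="dwcghbml" (len 8), cursors c1@5 c2@6 c3@8, authorship ........
After op 2 (add_cursor(8)): buffer="dwcghbml" (len 8), cursors c1@5 c2@6 c3@8 c4@8, authorship ........
After op 3 (move_left): buffer="dwcghbml" (len 8), cursors c1@4 c2@5 c3@7 c4@7, authorship ........
After op 4 (insert('z')): buffer="dwcgzhzbmzzl" (len 12), cursors c1@5 c2@7 c3@11 c4@11, authorship ....1.2..34.
After op 5 (insert('e')): buffer="dwcgzehzebmzzeel" (len 16), cursors c1@6 c2@9 c3@15 c4@15, authorship ....11.22..3434.

Answer: 6 9 15 15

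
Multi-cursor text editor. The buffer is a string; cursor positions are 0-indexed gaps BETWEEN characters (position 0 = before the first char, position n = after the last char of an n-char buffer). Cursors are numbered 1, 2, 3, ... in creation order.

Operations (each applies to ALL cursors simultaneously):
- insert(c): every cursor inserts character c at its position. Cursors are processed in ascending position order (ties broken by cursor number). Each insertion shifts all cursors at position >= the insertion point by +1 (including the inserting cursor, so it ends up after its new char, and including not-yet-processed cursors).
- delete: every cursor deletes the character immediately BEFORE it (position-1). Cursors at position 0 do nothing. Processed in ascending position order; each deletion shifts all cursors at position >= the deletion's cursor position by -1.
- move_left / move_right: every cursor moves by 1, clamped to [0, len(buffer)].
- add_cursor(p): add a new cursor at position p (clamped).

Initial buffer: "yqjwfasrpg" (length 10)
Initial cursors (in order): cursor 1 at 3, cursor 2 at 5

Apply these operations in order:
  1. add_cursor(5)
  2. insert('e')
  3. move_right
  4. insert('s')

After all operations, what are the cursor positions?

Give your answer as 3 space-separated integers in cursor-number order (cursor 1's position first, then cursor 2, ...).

After op 1 (add_cursor(5)): buffer="yqjwfasrpg" (len 10), cursors c1@3 c2@5 c3@5, authorship ..........
After op 2 (insert('e')): buffer="yqjewfeeasrpg" (len 13), cursors c1@4 c2@8 c3@8, authorship ...1..23.....
After op 3 (move_right): buffer="yqjewfeeasrpg" (len 13), cursors c1@5 c2@9 c3@9, authorship ...1..23.....
After op 4 (insert('s')): buffer="yqjewsfeeasssrpg" (len 16), cursors c1@6 c2@12 c3@12, authorship ...1.1.23.23....

Answer: 6 12 12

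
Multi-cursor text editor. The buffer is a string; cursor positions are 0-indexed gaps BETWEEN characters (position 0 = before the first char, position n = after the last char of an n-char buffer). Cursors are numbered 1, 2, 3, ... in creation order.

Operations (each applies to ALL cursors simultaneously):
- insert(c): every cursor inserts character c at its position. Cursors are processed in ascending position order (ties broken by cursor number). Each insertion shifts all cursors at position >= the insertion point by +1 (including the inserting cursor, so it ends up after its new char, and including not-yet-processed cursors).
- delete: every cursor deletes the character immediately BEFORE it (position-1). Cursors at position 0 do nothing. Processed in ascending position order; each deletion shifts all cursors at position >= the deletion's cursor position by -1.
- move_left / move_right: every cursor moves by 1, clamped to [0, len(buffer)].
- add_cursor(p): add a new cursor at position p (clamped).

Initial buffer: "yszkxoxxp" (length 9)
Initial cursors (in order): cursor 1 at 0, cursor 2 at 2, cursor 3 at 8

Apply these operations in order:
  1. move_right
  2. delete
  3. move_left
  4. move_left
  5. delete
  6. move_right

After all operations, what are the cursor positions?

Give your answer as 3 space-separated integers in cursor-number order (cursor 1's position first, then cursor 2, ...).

Answer: 1 1 4

Derivation:
After op 1 (move_right): buffer="yszkxoxxp" (len 9), cursors c1@1 c2@3 c3@9, authorship .........
After op 2 (delete): buffer="skxoxx" (len 6), cursors c1@0 c2@1 c3@6, authorship ......
After op 3 (move_left): buffer="skxoxx" (len 6), cursors c1@0 c2@0 c3@5, authorship ......
After op 4 (move_left): buffer="skxoxx" (len 6), cursors c1@0 c2@0 c3@4, authorship ......
After op 5 (delete): buffer="skxxx" (len 5), cursors c1@0 c2@0 c3@3, authorship .....
After op 6 (move_right): buffer="skxxx" (len 5), cursors c1@1 c2@1 c3@4, authorship .....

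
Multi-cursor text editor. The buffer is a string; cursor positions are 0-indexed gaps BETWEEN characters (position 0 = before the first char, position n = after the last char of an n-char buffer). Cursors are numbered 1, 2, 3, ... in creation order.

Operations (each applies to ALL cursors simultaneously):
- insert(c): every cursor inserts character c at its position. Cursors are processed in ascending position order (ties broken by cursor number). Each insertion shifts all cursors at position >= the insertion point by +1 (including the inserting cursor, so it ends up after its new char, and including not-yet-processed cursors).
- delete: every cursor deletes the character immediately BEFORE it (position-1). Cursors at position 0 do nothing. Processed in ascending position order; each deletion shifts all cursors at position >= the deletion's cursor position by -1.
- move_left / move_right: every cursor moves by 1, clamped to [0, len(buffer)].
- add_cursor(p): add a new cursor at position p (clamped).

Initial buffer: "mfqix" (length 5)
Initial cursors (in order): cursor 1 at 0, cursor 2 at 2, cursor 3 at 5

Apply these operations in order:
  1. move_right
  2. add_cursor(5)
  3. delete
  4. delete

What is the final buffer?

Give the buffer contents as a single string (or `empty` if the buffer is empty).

Answer: empty

Derivation:
After op 1 (move_right): buffer="mfqix" (len 5), cursors c1@1 c2@3 c3@5, authorship .....
After op 2 (add_cursor(5)): buffer="mfqix" (len 5), cursors c1@1 c2@3 c3@5 c4@5, authorship .....
After op 3 (delete): buffer="f" (len 1), cursors c1@0 c2@1 c3@1 c4@1, authorship .
After op 4 (delete): buffer="" (len 0), cursors c1@0 c2@0 c3@0 c4@0, authorship 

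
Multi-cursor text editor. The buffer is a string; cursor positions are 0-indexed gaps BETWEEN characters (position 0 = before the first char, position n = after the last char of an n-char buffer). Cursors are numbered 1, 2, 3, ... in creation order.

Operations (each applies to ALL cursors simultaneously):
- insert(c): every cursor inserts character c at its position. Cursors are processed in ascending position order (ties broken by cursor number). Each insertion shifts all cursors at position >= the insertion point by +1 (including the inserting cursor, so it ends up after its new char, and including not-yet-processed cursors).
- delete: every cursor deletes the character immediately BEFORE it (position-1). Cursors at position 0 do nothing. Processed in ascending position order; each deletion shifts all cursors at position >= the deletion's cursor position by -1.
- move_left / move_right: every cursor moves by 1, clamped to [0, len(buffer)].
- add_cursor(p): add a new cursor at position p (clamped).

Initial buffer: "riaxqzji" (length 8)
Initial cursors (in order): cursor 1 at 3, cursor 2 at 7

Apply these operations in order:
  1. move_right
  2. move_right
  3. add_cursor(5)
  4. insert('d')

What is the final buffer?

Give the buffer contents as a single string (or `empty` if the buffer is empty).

After op 1 (move_right): buffer="riaxqzji" (len 8), cursors c1@4 c2@8, authorship ........
After op 2 (move_right): buffer="riaxqzji" (len 8), cursors c1@5 c2@8, authorship ........
After op 3 (add_cursor(5)): buffer="riaxqzji" (len 8), cursors c1@5 c3@5 c2@8, authorship ........
After op 4 (insert('d')): buffer="riaxqddzjid" (len 11), cursors c1@7 c3@7 c2@11, authorship .....13...2

Answer: riaxqddzjid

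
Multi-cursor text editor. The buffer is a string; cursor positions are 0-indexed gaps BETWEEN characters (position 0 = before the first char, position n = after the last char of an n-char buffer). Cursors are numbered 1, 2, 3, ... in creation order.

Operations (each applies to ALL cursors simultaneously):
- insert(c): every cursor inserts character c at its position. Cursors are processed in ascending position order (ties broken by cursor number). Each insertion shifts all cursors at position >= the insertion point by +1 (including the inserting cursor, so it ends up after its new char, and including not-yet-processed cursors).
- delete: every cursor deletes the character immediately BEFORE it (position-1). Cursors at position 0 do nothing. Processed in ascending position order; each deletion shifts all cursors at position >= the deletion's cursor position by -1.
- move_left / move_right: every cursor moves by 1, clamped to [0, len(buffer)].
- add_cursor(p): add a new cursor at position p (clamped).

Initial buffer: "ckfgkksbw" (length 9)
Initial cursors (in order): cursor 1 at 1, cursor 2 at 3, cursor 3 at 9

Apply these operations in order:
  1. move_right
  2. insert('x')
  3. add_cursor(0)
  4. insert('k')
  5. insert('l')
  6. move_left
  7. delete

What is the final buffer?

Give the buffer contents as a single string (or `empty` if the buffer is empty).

Answer: lckxlfgxlkksbwxl

Derivation:
After op 1 (move_right): buffer="ckfgkksbw" (len 9), cursors c1@2 c2@4 c3@9, authorship .........
After op 2 (insert('x')): buffer="ckxfgxkksbwx" (len 12), cursors c1@3 c2@6 c3@12, authorship ..1..2.....3
After op 3 (add_cursor(0)): buffer="ckxfgxkksbwx" (len 12), cursors c4@0 c1@3 c2@6 c3@12, authorship ..1..2.....3
After op 4 (insert('k')): buffer="kckxkfgxkkksbwxk" (len 16), cursors c4@1 c1@5 c2@9 c3@16, authorship 4..11..22.....33
After op 5 (insert('l')): buffer="klckxklfgxklkksbwxkl" (len 20), cursors c4@2 c1@7 c2@12 c3@20, authorship 44..111..222.....333
After op 6 (move_left): buffer="klckxklfgxklkksbwxkl" (len 20), cursors c4@1 c1@6 c2@11 c3@19, authorship 44..111..222.....333
After op 7 (delete): buffer="lckxlfgxlkksbwxl" (len 16), cursors c4@0 c1@4 c2@8 c3@15, authorship 4..11..22.....33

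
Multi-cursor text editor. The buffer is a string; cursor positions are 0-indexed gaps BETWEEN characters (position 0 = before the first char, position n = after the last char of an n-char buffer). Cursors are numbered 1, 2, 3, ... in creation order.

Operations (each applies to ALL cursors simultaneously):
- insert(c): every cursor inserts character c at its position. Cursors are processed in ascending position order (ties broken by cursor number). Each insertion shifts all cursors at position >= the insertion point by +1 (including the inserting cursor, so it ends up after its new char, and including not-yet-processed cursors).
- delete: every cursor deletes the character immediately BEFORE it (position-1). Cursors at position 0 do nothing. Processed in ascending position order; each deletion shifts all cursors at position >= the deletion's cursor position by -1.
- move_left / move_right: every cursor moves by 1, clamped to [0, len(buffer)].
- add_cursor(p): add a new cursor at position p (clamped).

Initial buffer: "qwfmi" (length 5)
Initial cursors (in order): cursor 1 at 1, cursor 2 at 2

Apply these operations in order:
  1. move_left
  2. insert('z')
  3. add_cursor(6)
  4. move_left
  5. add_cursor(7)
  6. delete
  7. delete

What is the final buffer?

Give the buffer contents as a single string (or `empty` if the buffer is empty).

After op 1 (move_left): buffer="qwfmi" (len 5), cursors c1@0 c2@1, authorship .....
After op 2 (insert('z')): buffer="zqzwfmi" (len 7), cursors c1@1 c2@3, authorship 1.2....
After op 3 (add_cursor(6)): buffer="zqzwfmi" (len 7), cursors c1@1 c2@3 c3@6, authorship 1.2....
After op 4 (move_left): buffer="zqzwfmi" (len 7), cursors c1@0 c2@2 c3@5, authorship 1.2....
After op 5 (add_cursor(7)): buffer="zqzwfmi" (len 7), cursors c1@0 c2@2 c3@5 c4@7, authorship 1.2....
After op 6 (delete): buffer="zzwm" (len 4), cursors c1@0 c2@1 c3@3 c4@4, authorship 12..
After op 7 (delete): buffer="z" (len 1), cursors c1@0 c2@0 c3@1 c4@1, authorship 2

Answer: z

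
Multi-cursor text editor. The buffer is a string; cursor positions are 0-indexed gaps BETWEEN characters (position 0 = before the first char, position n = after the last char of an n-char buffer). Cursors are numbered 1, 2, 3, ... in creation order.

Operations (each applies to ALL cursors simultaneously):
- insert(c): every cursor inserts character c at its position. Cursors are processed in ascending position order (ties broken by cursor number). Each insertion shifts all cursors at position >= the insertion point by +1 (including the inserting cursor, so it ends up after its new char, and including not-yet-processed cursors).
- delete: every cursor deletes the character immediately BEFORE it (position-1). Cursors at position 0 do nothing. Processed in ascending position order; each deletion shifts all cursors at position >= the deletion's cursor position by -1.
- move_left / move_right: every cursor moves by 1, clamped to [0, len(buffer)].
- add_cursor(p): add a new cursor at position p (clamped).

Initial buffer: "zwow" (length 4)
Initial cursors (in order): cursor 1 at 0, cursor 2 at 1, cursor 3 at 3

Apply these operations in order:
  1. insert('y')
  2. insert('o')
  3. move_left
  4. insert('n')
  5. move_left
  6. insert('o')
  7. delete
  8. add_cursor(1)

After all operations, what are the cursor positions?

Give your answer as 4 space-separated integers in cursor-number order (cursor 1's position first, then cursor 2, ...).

After op 1 (insert('y')): buffer="yzywoyw" (len 7), cursors c1@1 c2@3 c3@6, authorship 1.2..3.
After op 2 (insert('o')): buffer="yozyowoyow" (len 10), cursors c1@2 c2@5 c3@9, authorship 11.22..33.
After op 3 (move_left): buffer="yozyowoyow" (len 10), cursors c1@1 c2@4 c3@8, authorship 11.22..33.
After op 4 (insert('n')): buffer="ynozynowoynow" (len 13), cursors c1@2 c2@6 c3@11, authorship 111.222..333.
After op 5 (move_left): buffer="ynozynowoynow" (len 13), cursors c1@1 c2@5 c3@10, authorship 111.222..333.
After op 6 (insert('o')): buffer="yonozyonowoyonow" (len 16), cursors c1@2 c2@7 c3@13, authorship 1111.2222..3333.
After op 7 (delete): buffer="ynozynowoynow" (len 13), cursors c1@1 c2@5 c3@10, authorship 111.222..333.
After op 8 (add_cursor(1)): buffer="ynozynowoynow" (len 13), cursors c1@1 c4@1 c2@5 c3@10, authorship 111.222..333.

Answer: 1 5 10 1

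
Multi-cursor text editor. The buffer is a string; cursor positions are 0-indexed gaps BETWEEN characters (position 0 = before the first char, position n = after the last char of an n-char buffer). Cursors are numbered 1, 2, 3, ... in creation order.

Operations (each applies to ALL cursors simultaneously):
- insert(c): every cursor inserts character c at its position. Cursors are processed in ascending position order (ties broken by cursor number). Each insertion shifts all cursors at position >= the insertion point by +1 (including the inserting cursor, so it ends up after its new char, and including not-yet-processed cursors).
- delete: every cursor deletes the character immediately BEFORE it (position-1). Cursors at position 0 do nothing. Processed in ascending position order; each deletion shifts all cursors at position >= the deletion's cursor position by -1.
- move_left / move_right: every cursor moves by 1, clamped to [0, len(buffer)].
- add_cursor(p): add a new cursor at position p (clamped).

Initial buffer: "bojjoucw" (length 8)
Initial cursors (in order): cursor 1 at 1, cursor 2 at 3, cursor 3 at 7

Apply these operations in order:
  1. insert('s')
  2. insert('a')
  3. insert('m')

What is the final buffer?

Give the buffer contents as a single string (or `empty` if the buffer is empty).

Answer: bsamojsamjoucsamw

Derivation:
After op 1 (insert('s')): buffer="bsojsjoucsw" (len 11), cursors c1@2 c2@5 c3@10, authorship .1..2....3.
After op 2 (insert('a')): buffer="bsaojsajoucsaw" (len 14), cursors c1@3 c2@7 c3@13, authorship .11..22....33.
After op 3 (insert('m')): buffer="bsamojsamjoucsamw" (len 17), cursors c1@4 c2@9 c3@16, authorship .111..222....333.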